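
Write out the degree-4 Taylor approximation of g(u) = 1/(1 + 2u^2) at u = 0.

4*u^4 - 2*u^2 + 1

g(0) = 1
g′(0) = 0
g′′(0) = -4
g′′′(0) = 0
g^(4)(0) = 96
The Taylor polynomial is Σ g^(k)(0)/k! · u^k.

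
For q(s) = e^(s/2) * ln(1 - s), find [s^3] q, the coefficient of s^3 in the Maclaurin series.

Take the Cauchy product of the two expansions.
[s^0] = 0;  [s^1] = -1;  [s^2] = -1;  [s^3] = -17/24.

-17/24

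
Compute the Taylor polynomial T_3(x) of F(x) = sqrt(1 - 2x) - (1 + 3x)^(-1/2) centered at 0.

Expand each term separately and add.
[x^0] = 0;  [x^1] = 1/2;  [x^2] = -31/8;  [x^3] = 127/16.

127*x^3/16 - 31*x^2/8 + x/2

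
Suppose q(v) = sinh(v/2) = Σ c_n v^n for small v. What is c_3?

1/48

q(0) = 0
q′(0) = 1/2
q′′(0) = 0
q′′′(0) = 1/8
So c_3 = q′′′(0)/3! = 1/48.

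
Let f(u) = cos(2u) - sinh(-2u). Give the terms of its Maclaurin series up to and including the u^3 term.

Expand each term separately and add.
[u^0] = 1;  [u^1] = 2;  [u^2] = -2;  [u^3] = 4/3.

4*u^3/3 - 2*u^2 + 2*u + 1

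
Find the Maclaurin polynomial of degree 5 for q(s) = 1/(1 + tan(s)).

-32*s^5/15 + 5*s^4/3 - 4*s^3/3 + s^2 - s + 1

Plug the Maclaurin series of the inner function into that of the outer and collect terms.
q(0) = 1
q′(0) = -1
q′′(0) = 2
q′′′(0) = -8
q^(4)(0) = 40
q^(5)(0) = -256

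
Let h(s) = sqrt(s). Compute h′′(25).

-1/500

The coefficient of (s - 25)^2 in the expansion is -1/1000, so h′′(25) = 2! * (-1/1000) = -1/500.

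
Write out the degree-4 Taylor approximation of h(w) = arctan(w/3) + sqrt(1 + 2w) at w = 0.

-5*w^4/8 + 79*w^3/162 - w^2/2 + 4*w/3 + 1

Combine the two series term by term.
[w^0] = 1;  [w^1] = 4/3;  [w^2] = -1/2;  [w^3] = 79/162;  [w^4] = -5/8.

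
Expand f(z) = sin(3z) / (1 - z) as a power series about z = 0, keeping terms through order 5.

Take the Cauchy product of the two expansions.

21*z^5/40 - 3*z^4/2 - 3*z^3/2 + 3*z^2 + 3*z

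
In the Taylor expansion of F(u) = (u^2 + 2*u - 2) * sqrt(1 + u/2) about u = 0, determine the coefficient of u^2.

25/16

Multiply each power in the prefactor through the base expansion.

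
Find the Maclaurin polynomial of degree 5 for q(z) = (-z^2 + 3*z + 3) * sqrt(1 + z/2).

-103*z^5/8192 + 97*z^4/2048 - 41*z^3/128 - 11*z^2/32 + 15*z/4 + 3

Shift and add copies of the series according to the polynomial's terms.
q(0) = 3
q′(0) = 15/4
q′′(0) = -11/16
q′′′(0) = -123/64
q^(4)(0) = 291/256
q^(5)(0) = -1545/1024
Then c_k = q^(k)(0)/k! gives each Taylor coefficient.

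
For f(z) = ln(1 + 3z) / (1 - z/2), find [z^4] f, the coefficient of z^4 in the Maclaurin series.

-33/2

Take the Cauchy product of the two expansions.
f(0) = 0
f′(0) = 3
f′′(0) = -6
f′′′(0) = 45
f^(4)(0) = -396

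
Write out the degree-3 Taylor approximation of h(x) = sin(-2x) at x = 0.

Apply the Taylor formula c_k = f^(k)(a)/k!.
h(0) = 0
h′(0) = -2
h′′(0) = 0
h′′′(0) = 8
The Taylor polynomial is Σ h^(k)(0)/k! · x^k.

4*x^3/3 - 2*x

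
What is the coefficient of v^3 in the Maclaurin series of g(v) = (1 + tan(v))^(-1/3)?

-23/81

Substitute the inner expansion into the outer series and collect powers.
g(0) = 1
g′(0) = -1/3
g′′(0) = 4/9
g′′′(0) = -46/27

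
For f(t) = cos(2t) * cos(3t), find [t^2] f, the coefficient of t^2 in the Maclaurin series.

-13/2

Take the Cauchy product of the two expansions.
f(0) = 1
f′(0) = 0
f′′(0) = -13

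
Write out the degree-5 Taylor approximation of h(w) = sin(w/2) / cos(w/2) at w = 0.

w^5/240 + w^3/24 + w/2

Write the quotient as an unknown series and match coefficients against numerator = denominator · series.
[w^0] = 0;  [w^1] = 1/2;  [w^2] = 0;  [w^3] = 1/24;  [w^4] = 0;  [w^5] = 1/240.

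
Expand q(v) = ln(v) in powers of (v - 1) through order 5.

(v - 1)^5/5 - (v - 1)^4/4 + (v - 1)^3/3 - (v - 1)^2/2 + (v - 1)

q(1) = 0
q′(1) = 1
q′′(1) = -1
q′′′(1) = 2
q^(4)(1) = -6
q^(5)(1) = 24
Then c_k = q^(k)(1)/k! gives each Taylor coefficient.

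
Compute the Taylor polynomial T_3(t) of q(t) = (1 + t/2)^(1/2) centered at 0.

t^3/128 - t^2/32 + t/4 + 1

q(0) = 1
q′(0) = 1/4
q′′(0) = -1/16
q′′′(0) = 3/64
Dividing each by k! gives the coefficients c_0, ..., c_3.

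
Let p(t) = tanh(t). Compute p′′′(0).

-2

Differentiate repeatedly and evaluate at the center.
From the series, [t^3] p = -1/3; multiply by 3! = 6 to get -2.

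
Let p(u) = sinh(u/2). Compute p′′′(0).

Differentiate repeatedly and evaluate at the center.
From the series, [u^3] p = 1/48; multiply by 3! = 6 to get 1/8.

1/8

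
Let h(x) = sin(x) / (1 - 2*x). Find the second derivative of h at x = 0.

Expand 1/(denominator) as a geometric series and multiply by the numerator's series.
The coefficient of x^2 in the expansion is 2, so h′′(0) = 2! * (2) = 4.

4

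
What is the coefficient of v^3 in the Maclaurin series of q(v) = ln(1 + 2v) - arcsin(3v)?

Expand each term separately and add.
q(0) = 0
q′(0) = -1
q′′(0) = -4
q′′′(0) = -11

-11/6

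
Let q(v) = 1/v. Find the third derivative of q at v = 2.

Compute the successive derivatives at the expansion point and divide by k!.
From the series, [(v - 2)^3] q = -1/16; multiply by 3! = 6 to get -3/8.

-3/8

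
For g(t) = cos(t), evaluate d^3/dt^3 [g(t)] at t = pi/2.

The coefficient of (t - pi/2)^3 in the expansion is 1/6, so g′′′(pi/2) = 3! * (1/6) = 1.

1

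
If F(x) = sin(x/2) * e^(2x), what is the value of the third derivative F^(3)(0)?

Multiply the two series term by term and collect like powers.
From the series, [x^3] F = 47/48; multiply by 3! = 6 to get 47/8.

47/8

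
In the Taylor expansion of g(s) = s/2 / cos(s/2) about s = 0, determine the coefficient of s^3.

1/16

Invert the denominator's series and multiply.
[s^0] = 0;  [s^1] = 1/2;  [s^2] = 0;  [s^3] = 1/16.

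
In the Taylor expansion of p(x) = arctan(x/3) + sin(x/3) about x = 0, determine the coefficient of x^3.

-1/54

Expand each term separately and add.
p(0) = 0
p′(0) = 2/3
p′′(0) = 0
p′′′(0) = -1/9
So c_3 = p′′′(0)/3! = -1/54.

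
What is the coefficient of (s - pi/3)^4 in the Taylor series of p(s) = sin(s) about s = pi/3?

sqrt(3)/48

p(pi/3) = sqrt(3)/2
p′(pi/3) = 1/2
p′′(pi/3) = -sqrt(3)/2
p′′′(pi/3) = -1/2
p^(4)(pi/3) = sqrt(3)/2
Then c_k = p^(k)(pi/3)/k! gives each Taylor coefficient.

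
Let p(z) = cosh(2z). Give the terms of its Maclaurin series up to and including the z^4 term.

p(0) = 1
p′(0) = 0
p′′(0) = 4
p′′′(0) = 0
p^(4)(0) = 16

2*z^4/3 + 2*z^2 + 1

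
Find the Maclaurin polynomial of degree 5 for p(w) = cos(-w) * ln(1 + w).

Take the Cauchy product of the two expansions.

3*w^5/40 - w^3/6 - w^2/2 + w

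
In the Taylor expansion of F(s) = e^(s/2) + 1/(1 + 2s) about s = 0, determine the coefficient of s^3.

Combine the two series term by term.
F(0) = 2
F′(0) = -3/2
F′′(0) = 33/4
F′′′(0) = -383/8

-383/48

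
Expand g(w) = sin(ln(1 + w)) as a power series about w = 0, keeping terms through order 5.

Let u equal the inner series; expand the outer function in u and truncate.

-w^5/12 + w^3/6 - w^2/2 + w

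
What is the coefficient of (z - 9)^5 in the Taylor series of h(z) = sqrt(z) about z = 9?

7/5038848

h(9) = 3
h′(9) = 1/6
h′′(9) = -1/108
h′′′(9) = 1/648
h^(4)(9) = -5/11664
h^(5)(9) = 35/209952
So c_5 = h^(5)(9)/5! = 7/5038848.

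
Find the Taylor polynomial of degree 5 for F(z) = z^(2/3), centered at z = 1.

14*(z - 1)^5/729 - 7*(z - 1)^4/243 + 4*(z - 1)^3/81 - (z - 1)^2/9 + 2*(z - 1)/3 + 1

[(z - 1)^0] = 1;  [(z - 1)^1] = 2/3;  [(z - 1)^2] = -1/9;  [(z - 1)^3] = 4/81;  [(z - 1)^4] = -7/243;  [(z - 1)^5] = 14/729.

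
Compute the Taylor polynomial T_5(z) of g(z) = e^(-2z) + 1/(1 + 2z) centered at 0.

Expand each term separately and add.
g(0) = 2
g′(0) = -4
g′′(0) = 12
g′′′(0) = -56
g^(4)(0) = 400
g^(5)(0) = -3872

-484*z^5/15 + 50*z^4/3 - 28*z^3/3 + 6*z^2 - 4*z + 2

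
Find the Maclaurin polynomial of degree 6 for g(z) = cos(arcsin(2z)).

-4*z^6 - 2*z^4 - 2*z^2 + 1

Substitute the inner expansion into the outer series and collect powers.
g(0) = 1
g′(0) = 0
g′′(0) = -4
g′′′(0) = 0
g^(4)(0) = -48
g^(5)(0) = 0
g^(6)(0) = -2880
Dividing each by k! gives the coefficients c_0, ..., c_6.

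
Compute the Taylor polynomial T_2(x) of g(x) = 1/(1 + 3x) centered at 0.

g(0) = 1
g′(0) = -3
g′′(0) = 18
Then c_k = g^(k)(0)/k! gives each Taylor coefficient.

9*x^2 - 3*x + 1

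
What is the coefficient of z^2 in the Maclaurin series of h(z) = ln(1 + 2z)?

[z^0] = 0;  [z^1] = 2;  [z^2] = -2.
So c_2 = h′′(0)/2! = -2.

-2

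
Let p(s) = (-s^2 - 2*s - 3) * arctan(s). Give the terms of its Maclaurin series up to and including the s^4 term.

Shift and add copies of the series according to the polynomial's terms.
[s^0] = 0;  [s^1] = -3;  [s^2] = -2;  [s^3] = 0;  [s^4] = 2/3.

2*s^4/3 - 2*s^2 - 3*s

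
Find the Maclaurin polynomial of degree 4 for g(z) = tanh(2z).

-8*z^3/3 + 2*z

Differentiate repeatedly and evaluate at the center.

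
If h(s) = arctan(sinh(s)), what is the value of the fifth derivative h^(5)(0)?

Compose series: expand the inner function first, then feed it into the outer expansion.
The coefficient of s^5 in the expansion is 1/24, so h^(5)(0) = 5! * (1/24) = 5.

5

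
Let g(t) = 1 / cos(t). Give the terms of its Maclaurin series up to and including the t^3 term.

t^2/2 + 1

Write the quotient as an unknown series and match coefficients against numerator = denominator · series.
g(0) = 1
g′(0) = 0
g′′(0) = 1
g′′′(0) = 0
Then c_k = g^(k)(0)/k! gives each Taylor coefficient.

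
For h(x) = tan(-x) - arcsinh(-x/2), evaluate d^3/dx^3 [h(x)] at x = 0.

Expand each term separately and add.
From the series, [x^3] h = -17/48; multiply by 3! = 6 to get -17/8.

-17/8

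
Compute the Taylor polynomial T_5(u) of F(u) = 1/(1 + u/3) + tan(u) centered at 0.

157*u^5/1215 + u^4/81 + 8*u^3/27 + u^2/9 + 2*u/3 + 1

Combine the two series term by term.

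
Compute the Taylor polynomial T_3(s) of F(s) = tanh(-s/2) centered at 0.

s^3/24 - s/2

Compute the successive derivatives at the expansion point and divide by k!.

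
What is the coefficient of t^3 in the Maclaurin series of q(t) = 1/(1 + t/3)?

-1/27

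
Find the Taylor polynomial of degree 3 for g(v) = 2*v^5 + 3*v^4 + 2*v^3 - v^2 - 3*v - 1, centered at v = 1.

34*(v - 1)^3 + 43*(v - 1)^2 + 23*(v - 1) + 2

g(1) = 2
g′(1) = 23
g′′(1) = 86
g′′′(1) = 204
Dividing each by k! gives the coefficients c_0, ..., c_3.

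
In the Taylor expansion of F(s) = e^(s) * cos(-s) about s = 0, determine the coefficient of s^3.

-1/3

Write out both Maclaurin series and multiply, keeping only the needed powers.
F(0) = 1
F′(0) = 1
F′′(0) = 0
F′′′(0) = -2
So c_3 = F′′′(0)/3! = -1/3.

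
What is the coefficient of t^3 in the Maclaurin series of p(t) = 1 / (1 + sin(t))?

-5/6

Expand as Σ (-1)^k u^k with u equal to the inner function's series.
p(0) = 1
p′(0) = -1
p′′(0) = 2
p′′′(0) = -5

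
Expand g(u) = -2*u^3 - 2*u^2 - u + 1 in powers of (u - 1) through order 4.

g(1) = -4
g′(1) = -11
g′′(1) = -16
g′′′(1) = -12
g^(4)(1) = 0

-2*(u - 1)^3 - 8*(u - 1)^2 - 11*(u - 1) - 4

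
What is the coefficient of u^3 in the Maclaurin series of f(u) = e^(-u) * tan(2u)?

11/3

Take the Cauchy product of the two expansions.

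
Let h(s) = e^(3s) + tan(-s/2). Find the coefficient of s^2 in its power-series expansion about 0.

Add the two expansions coefficient-wise.
So c_2 = h′′(0)/2! = 9/2.

9/2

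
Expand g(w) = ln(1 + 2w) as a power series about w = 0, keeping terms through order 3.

8*w^3/3 - 2*w^2 + 2*w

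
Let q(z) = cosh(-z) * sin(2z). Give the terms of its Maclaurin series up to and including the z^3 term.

-z^3/3 + 2*z

Expand each factor separately, then convolve coefficients.
q(0) = 0
q′(0) = 2
q′′(0) = 0
q′′′(0) = -2
Dividing each by k! gives the coefficients c_0, ..., c_3.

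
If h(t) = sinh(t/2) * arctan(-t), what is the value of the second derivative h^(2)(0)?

-1

Multiply the two series term by term and collect like powers.
From the series, [t^2] h = -1/2; multiply by 2! = 2 to get -1.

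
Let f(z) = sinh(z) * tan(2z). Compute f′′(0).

4

Take the Cauchy product of the two expansions.
The coefficient of z^2 in the expansion is 2, so f′′(0) = 2! * (2) = 4.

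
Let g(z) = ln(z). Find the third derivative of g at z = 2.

1/4

From the series, [(z - 2)^3] g = 1/24; multiply by 3! = 6 to get 1/4.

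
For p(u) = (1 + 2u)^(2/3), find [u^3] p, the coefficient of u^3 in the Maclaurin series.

32/81

p(0) = 1
p′(0) = 4/3
p′′(0) = -8/9
p′′′(0) = 64/27
So c_3 = p′′′(0)/3! = 32/81.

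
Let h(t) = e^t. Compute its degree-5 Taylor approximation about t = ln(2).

[(t - ln(2))^0] = 2;  [(t - ln(2))^1] = 2;  [(t - ln(2))^2] = 1;  [(t - ln(2))^3] = 1/3;  [(t - ln(2))^4] = 1/12;  [(t - ln(2))^5] = 1/60.

(t - ln(2))^5/60 + (t - ln(2))^4/12 + (t - ln(2))^3/3 + (t - ln(2))^2 + 2*(t - ln(2)) + 2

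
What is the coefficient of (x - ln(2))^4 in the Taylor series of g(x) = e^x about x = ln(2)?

g(ln(2)) = 2
g′(ln(2)) = 2
g′′(ln(2)) = 2
g′′′(ln(2)) = 2
g^(4)(ln(2)) = 2
So c_4 = g^(4)(ln(2))/4! = 1/12.

1/12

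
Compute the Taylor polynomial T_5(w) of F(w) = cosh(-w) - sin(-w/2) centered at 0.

w^5/3840 + w^4/24 - w^3/48 + w^2/2 + w/2 + 1

Expand each term separately and add.
F(0) = 1
F′(0) = 1/2
F′′(0) = 1
F′′′(0) = -1/8
F^(4)(0) = 1
F^(5)(0) = 1/32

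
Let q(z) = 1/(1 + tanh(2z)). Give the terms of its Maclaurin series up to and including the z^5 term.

Substitute the inner expansion into the outer series and collect powers.
q(0) = 1
q′(0) = -2
q′′(0) = 8
q′′′(0) = -32
q^(4)(0) = 128
q^(5)(0) = -512
The Taylor polynomial is Σ q^(k)(0)/k! · z^k.

-64*z^5/15 + 16*z^4/3 - 16*z^3/3 + 4*z^2 - 2*z + 1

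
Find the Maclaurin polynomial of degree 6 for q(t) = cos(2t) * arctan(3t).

343*t^5/5 - 15*t^3 + 3*t

Take the Cauchy product of the two expansions.
[t^0] = 0;  [t^1] = 3;  [t^2] = 0;  [t^3] = -15;  [t^4] = 0;  [t^5] = 343/5;  [t^6] = 0.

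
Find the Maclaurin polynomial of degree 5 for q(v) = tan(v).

Apply the Taylor formula c_k = f^(k)(a)/k!.
q(0) = 0
q′(0) = 1
q′′(0) = 0
q′′′(0) = 2
q^(4)(0) = 0
q^(5)(0) = 16

2*v^5/15 + v^3/3 + v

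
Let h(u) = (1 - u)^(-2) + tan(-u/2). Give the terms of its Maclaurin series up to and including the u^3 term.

Expand each term separately and add.
[u^0] = 1;  [u^1] = 3/2;  [u^2] = 3;  [u^3] = 95/24.

95*u^3/24 + 3*u^2 + 3*u/2 + 1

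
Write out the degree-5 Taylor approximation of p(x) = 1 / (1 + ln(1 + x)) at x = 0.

Write 1/(1+u) = 1 - u + u^2 - u^3 + ... and substitute the series for u.
p(0) = 1
p′(0) = -1
p′′(0) = 3
p′′′(0) = -14
p^(4)(0) = 88
p^(5)(0) = -694

-347*x^5/60 + 11*x^4/3 - 7*x^3/3 + 3*x^2/2 - x + 1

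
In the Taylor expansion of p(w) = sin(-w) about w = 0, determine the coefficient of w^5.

-1/120

p(0) = 0
p′(0) = -1
p′′(0) = 0
p′′′(0) = 1
p^(4)(0) = 0
p^(5)(0) = -1
So c_5 = p^(5)(0)/5! = -1/120.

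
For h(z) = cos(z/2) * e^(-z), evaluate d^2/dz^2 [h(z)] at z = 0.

3/4

Expand each factor separately, then convolve coefficients.
The coefficient of z^2 in the expansion is 3/8, so h′′(0) = 2! * (3/8) = 3/4.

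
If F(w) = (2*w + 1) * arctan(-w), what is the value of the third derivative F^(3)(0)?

2

Distribute the polynomial across the series and collect like powers.
The coefficient of w^3 in the expansion is 1/3, so F′′′(0) = 3! * (1/3) = 2.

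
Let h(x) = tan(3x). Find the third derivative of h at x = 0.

54

Compute the successive derivatives at the expansion point and divide by k!.
From the series, [x^3] h = 9; multiply by 3! = 6 to get 54.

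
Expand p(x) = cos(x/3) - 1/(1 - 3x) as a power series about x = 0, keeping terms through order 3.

Add the two expansions coefficient-wise.
[x^0] = 0;  [x^1] = -3;  [x^2] = -163/18;  [x^3] = -27.

-27*x^3 - 163*x^2/18 - 3*x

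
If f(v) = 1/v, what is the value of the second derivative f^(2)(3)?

The coefficient of (v - 3)^2 in the expansion is 1/27, so f′′(3) = 2! * (1/27) = 2/27.

2/27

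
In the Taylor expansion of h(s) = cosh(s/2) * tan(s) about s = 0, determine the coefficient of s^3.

Multiply the two series term by term and collect like powers.

11/24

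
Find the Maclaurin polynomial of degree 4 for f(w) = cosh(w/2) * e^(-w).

Multiply the two series term by term and collect like powers.
f(0) = 1
f′(0) = -1
f′′(0) = 5/4
f′′′(0) = -7/4
f^(4)(0) = 41/16

41*w^4/384 - 7*w^3/24 + 5*w^2/8 - w + 1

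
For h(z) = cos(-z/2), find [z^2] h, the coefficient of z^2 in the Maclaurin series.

c_2 = h′′(0)/2! = -1/8.

-1/8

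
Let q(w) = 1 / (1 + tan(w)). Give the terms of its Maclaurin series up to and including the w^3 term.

-4*w^3/3 + w^2 - w + 1

Use the geometric series for the reciprocal, then substitute.
q(0) = 1
q′(0) = -1
q′′(0) = 2
q′′′(0) = -8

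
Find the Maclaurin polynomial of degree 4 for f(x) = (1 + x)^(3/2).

3*x^4/128 - x^3/16 + 3*x^2/8 + 3*x/2 + 1

Compute the successive derivatives at the expansion point and divide by k!.
f(0) = 1
f′(0) = 3/2
f′′(0) = 3/4
f′′′(0) = -3/8
f^(4)(0) = 9/16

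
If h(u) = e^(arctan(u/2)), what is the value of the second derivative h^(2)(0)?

1/4

Let u equal the inner series; expand the outer function in u and truncate.
The coefficient of u^2 in the expansion is 1/8, so h′′(0) = 2! * (1/8) = 1/4.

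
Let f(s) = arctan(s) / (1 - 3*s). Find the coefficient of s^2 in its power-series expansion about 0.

3

Expand 1/(denominator) as a geometric series and multiply by the numerator's series.
[s^0] = 0;  [s^1] = 1;  [s^2] = 3.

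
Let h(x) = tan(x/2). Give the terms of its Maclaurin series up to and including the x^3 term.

[x^0] = 0;  [x^1] = 1/2;  [x^2] = 0;  [x^3] = 1/24.

x^3/24 + x/2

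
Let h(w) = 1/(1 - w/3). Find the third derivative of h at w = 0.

2/9

Compute the successive derivatives at the expansion point and divide by k!.
The coefficient of w^3 in the expansion is 1/27, so h′′′(0) = 3! * (1/27) = 2/9.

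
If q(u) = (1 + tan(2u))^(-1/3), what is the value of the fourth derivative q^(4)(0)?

9088/81

Substitute the inner expansion into the outer series and collect powers.
The coefficient of u^4 in the expansion is 1136/243, so q^(4)(0) = 4! * (1136/243) = 9088/81.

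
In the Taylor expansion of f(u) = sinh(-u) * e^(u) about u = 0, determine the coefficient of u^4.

Expand each factor separately, then convolve coefficients.
f(0) = 0
f′(0) = -1
f′′(0) = -2
f′′′(0) = -4
f^(4)(0) = -8

-1/3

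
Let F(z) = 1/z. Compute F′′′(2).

-3/8

From the series, [(z - 2)^3] F = -1/16; multiply by 3! = 6 to get -3/8.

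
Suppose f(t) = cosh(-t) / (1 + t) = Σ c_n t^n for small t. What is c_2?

3/2

Write out both Maclaurin series and multiply, keeping only the needed powers.
f(0) = 1
f′(0) = -1
f′′(0) = 3
The Taylor polynomial is Σ f^(k)(0)/k! · t^k.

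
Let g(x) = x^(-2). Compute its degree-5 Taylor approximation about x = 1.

Differentiate repeatedly and evaluate at the center.

-6*(x - 1)^5 + 5*(x - 1)^4 - 4*(x - 1)^3 + 3*(x - 1)^2 - 2*(x - 1) + 1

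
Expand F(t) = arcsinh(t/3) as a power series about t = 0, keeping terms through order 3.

Apply the Taylor formula c_k = f^(k)(a)/k!.
F(0) = 0
F′(0) = 1/3
F′′(0) = 0
F′′′(0) = -1/27

-t^3/162 + t/3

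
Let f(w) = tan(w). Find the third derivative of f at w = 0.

Use the known series and substitute for the argument.
The coefficient of w^3 in the expansion is 1/3, so f′′′(0) = 3! * (1/3) = 2.

2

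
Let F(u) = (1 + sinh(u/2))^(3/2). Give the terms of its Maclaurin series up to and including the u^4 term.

19*u^4/2048 + 3*u^3/128 + 3*u^2/32 + 3*u/4 + 1

Substitute the inner expansion into the outer series and collect powers.
F(0) = 1
F′(0) = 3/4
F′′(0) = 3/16
F′′′(0) = 9/64
F^(4)(0) = 57/256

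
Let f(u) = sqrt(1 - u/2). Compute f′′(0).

-1/16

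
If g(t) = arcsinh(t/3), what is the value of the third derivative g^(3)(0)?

-1/27

Differentiate repeatedly and evaluate at the center.
The coefficient of t^3 in the expansion is -1/162, so g′′′(0) = 3! * (-1/162) = -1/27.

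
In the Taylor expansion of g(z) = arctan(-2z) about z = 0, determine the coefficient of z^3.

g(0) = 0
g′(0) = -2
g′′(0) = 0
g′′′(0) = 16
So c_3 = g′′′(0)/3! = 8/3.

8/3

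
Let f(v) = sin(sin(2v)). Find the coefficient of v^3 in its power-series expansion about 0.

-8/3

Substitute the inner expansion into the outer series and collect powers.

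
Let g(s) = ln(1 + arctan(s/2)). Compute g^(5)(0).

1/4

Substitute the inner expansion into the outer series and collect powers.
The coefficient of s^5 in the expansion is 1/480, so g^(5)(0) = 5! * (1/480) = 1/4.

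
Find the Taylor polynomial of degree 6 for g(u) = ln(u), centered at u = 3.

Differentiate repeatedly and evaluate at the center.
g(3) = ln(3)
g′(3) = 1/3
g′′(3) = -1/9
g′′′(3) = 2/27
g^(4)(3) = -2/27
g^(5)(3) = 8/81
g^(6)(3) = -40/243

-(u - 3)^6/4374 + (u - 3)^5/1215 - (u - 3)^4/324 + (u - 3)^3/81 - (u - 3)^2/18 + (u - 3)/3 + ln(3)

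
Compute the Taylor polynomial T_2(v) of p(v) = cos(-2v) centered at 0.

p(0) = 1
p′(0) = 0
p′′(0) = -4
Then c_k = p^(k)(0)/k! gives each Taylor coefficient.

1 - 2*v^2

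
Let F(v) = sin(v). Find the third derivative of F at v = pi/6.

From the series, [(v - pi/6)^3] F = -sqrt(3)/12; multiply by 3! = 6 to get -sqrt(3)/2.

-sqrt(3)/2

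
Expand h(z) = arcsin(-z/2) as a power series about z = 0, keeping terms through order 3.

-z^3/48 - z/2

Compute the successive derivatives at the expansion point and divide by k!.
h(0) = 0
h′(0) = -1/2
h′′(0) = 0
h′′′(0) = -1/8
Dividing each by k! gives the coefficients c_0, ..., c_3.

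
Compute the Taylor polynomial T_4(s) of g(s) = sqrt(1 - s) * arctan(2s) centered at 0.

29*s^4/24 - 35*s^3/12 - s^2 + 2*s

Write out both Maclaurin series and multiply, keeping only the needed powers.
g(0) = 0
g′(0) = 2
g′′(0) = -2
g′′′(0) = -35/2
g^(4)(0) = 29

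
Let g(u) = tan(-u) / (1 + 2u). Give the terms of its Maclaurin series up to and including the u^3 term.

Take the Cauchy product of the two expansions.
g(0) = 0
g′(0) = -1
g′′(0) = 4
g′′′(0) = -26
The Taylor polynomial is Σ g^(k)(0)/k! · u^k.

-13*u^3/3 + 2*u^2 - u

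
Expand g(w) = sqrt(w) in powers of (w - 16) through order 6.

g(16) = 4
g′(16) = 1/8
g′′(16) = -1/256
g′′′(16) = 3/8192
g^(4)(16) = -15/262144
g^(5)(16) = 105/8388608
g^(6)(16) = -945/268435456
Then c_k = g^(k)(16)/k! gives each Taylor coefficient.

-21*(w - 16)^6/4294967296 + 7*(w - 16)^5/67108864 - 5*(w - 16)^4/2097152 + (w - 16)^3/16384 - (w - 16)^2/512 + (w - 16)/8 + 4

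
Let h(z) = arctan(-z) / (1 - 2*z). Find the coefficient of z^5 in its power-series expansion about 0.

-223/15

Use 1/(1 - r) = Σ r^k on the denominator, then take the Cauchy product.
h(0) = 0
h′(0) = -1
h′′(0) = -4
h′′′(0) = -22
h^(4)(0) = -176
h^(5)(0) = -1784
Then c_k = h^(k)(0)/k! gives each Taylor coefficient.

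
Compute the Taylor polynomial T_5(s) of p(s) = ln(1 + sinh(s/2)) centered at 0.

3*s^5/256 - 5*s^4/192 + s^3/16 - s^2/8 + s/2

Compose series: expand the inner function first, then feed it into the outer expansion.
p(0) = 0
p′(0) = 1/2
p′′(0) = -1/4
p′′′(0) = 3/8
p^(4)(0) = -5/8
p^(5)(0) = 45/32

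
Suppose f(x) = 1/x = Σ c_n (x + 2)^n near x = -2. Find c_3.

Apply the Taylor formula c_k = f^(k)(a)/k!.
f(-2) = -1/2
f′(-2) = -1/4
f′′(-2) = -1/4
f′′′(-2) = -3/8
Dividing each by k! gives the coefficients c_0, ..., c_3.

-1/16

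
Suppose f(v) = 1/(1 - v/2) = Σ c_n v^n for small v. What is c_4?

Compute the successive derivatives at the expansion point and divide by k!.
[v^0] = 1;  [v^1] = 1/2;  [v^2] = 1/4;  [v^3] = 1/8;  [v^4] = 1/16.
So c_4 = f^(4)(0)/4! = 1/16.

1/16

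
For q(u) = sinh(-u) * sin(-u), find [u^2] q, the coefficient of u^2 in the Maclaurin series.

1

Expand each factor separately, then convolve coefficients.
q(0) = 0
q′(0) = 0
q′′(0) = 2
So c_2 = q′′(0)/2! = 1.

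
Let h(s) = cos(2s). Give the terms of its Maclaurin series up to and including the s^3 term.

1 - 2*s^2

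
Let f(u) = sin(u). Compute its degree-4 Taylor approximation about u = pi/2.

(u - pi/2)^4/24 - (u - pi/2)^2/2 + 1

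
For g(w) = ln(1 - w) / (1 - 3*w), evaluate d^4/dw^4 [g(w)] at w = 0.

Multiply the numerator's expansion by the denominator's geometric series.
The coefficient of w^4 in the expansion is -131/4, so g^(4)(0) = 4! * (-131/4) = -786.

-786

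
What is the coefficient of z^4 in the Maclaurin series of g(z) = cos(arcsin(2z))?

Let u equal the inner series; expand the outer function in u and truncate.
[z^0] = 1;  [z^1] = 0;  [z^2] = -2;  [z^3] = 0;  [z^4] = -2.

-2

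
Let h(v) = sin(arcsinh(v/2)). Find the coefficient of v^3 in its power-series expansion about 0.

-1/24

Compose series: expand the inner function first, then feed it into the outer expansion.
h(0) = 0
h′(0) = 1/2
h′′(0) = 0
h′′′(0) = -1/4
Dividing each by k! gives the coefficients c_0, ..., c_3.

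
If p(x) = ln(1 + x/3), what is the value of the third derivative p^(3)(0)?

2/27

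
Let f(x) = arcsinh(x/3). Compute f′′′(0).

The coefficient of x^3 in the expansion is -1/162, so f′′′(0) = 3! * (-1/162) = -1/27.

-1/27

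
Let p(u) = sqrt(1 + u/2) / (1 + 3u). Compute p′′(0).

263/16

Expand each factor separately, then convolve coefficients.
The coefficient of u^2 in the expansion is 263/32, so p′′(0) = 2! * (263/32) = 263/16.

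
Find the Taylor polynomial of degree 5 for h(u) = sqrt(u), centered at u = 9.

7*(u - 9)^5/5038848 - 5*(u - 9)^4/279936 + (u - 9)^3/3888 - (u - 9)^2/216 + (u - 9)/6 + 3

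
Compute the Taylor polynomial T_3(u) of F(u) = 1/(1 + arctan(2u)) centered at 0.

-16*u^3/3 + 4*u^2 - 2*u + 1

Plug the Maclaurin series of the inner function into that of the outer and collect terms.
F(0) = 1
F′(0) = -2
F′′(0) = 8
F′′′(0) = -32
Then c_k = F^(k)(0)/k! gives each Taylor coefficient.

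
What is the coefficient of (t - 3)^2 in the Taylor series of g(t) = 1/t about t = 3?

1/27

Differentiate repeatedly and evaluate at the center.
g(3) = 1/3
g′(3) = -1/9
g′′(3) = 2/27
Dividing each by k! gives the coefficients c_0, ..., c_2.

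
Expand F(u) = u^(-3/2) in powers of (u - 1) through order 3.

Apply the Taylor formula c_k = f^(k)(a)/k!.
F(1) = 1
F′(1) = -3/2
F′′(1) = 15/4
F′′′(1) = -105/8

-35*(u - 1)^3/16 + 15*(u - 1)^2/8 - 3*(u - 1)/2 + 1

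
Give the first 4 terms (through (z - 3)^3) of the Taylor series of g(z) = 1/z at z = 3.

-(z - 3)^3/81 + (z - 3)^2/27 - (z - 3)/9 + 1/3

[(z - 3)^0] = 1/3;  [(z - 3)^1] = -1/9;  [(z - 3)^2] = 1/27;  [(z - 3)^3] = -1/81.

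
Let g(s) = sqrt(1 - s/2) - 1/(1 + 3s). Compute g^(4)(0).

-497679/256

Expand each term separately and add.
The coefficient of s^4 in the expansion is -165893/2048, so g^(4)(0) = 4! * (-165893/2048) = -497679/256.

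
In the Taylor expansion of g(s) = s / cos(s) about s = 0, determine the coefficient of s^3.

Write the quotient as an unknown series and match coefficients against numerator = denominator · series.
[s^0] = 0;  [s^1] = 1;  [s^2] = 0;  [s^3] = 1/2.

1/2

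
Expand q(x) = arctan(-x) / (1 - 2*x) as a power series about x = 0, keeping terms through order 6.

Multiply the numerator's expansion by the denominator's geometric series.

-446*x^6/15 - 223*x^5/15 - 22*x^4/3 - 11*x^3/3 - 2*x^2 - x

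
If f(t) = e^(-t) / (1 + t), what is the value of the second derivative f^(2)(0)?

5

Write out both Maclaurin series and multiply, keeping only the needed powers.
The coefficient of t^2 in the expansion is 5/2, so f′′(0) = 2! * (5/2) = 5.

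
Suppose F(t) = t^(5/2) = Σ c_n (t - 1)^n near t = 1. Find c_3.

5/16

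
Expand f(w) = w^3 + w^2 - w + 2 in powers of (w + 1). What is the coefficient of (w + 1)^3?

[(w + 1)^0] = 3;  [(w + 1)^1] = 0;  [(w + 1)^2] = -2;  [(w + 1)^3] = 1.

1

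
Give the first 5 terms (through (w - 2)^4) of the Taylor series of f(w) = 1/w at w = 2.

(w - 2)^4/32 - (w - 2)^3/16 + (w - 2)^2/8 - (w - 2)/4 + 1/2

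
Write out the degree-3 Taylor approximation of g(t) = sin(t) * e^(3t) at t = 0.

Write out both Maclaurin series and multiply, keeping only the needed powers.

13*t^3/3 + 3*t^2 + t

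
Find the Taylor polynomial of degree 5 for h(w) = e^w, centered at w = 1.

e*(w - 1)^5/120 + e*(w - 1)^4/24 + e*(w - 1)^3/6 + e*(w - 1)^2/2 + e*(w - 1) + e

h(1) = e
h′(1) = e
h′′(1) = e
h′′′(1) = e
h^(4)(1) = e
h^(5)(1) = e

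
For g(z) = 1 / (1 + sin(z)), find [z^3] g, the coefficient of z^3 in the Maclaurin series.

Use the geometric series for the reciprocal, then substitute.
[z^0] = 1;  [z^1] = -1;  [z^2] = 1;  [z^3] = -5/6.

-5/6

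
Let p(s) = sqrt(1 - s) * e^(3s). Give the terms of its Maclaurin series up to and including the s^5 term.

Write out both Maclaurin series and multiply, keeping only the needed powers.
p(0) = 1
p′(0) = 5/2
p′′(0) = 23/4
p′′′(0) = 87/8
p^(4)(0) = 129/16
p^(5)(0) = -2499/32
The Taylor polynomial is Σ p^(k)(0)/k! · s^k.

-833*s^5/1280 + 43*s^4/128 + 29*s^3/16 + 23*s^2/8 + 5*s/2 + 1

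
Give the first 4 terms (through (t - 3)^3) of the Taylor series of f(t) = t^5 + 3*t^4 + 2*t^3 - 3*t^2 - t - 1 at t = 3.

f(3) = 509
f′(3) = 764
f′′(3) = 894
f′′′(3) = 768

128*(t - 3)^3 + 447*(t - 3)^2 + 764*(t - 3) + 509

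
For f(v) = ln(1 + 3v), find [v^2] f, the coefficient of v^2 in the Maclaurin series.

-9/2

Use the known series and substitute for the argument.
[v^0] = 0;  [v^1] = 3;  [v^2] = -9/2.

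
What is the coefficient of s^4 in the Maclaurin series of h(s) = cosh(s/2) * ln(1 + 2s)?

Multiply the two series term by term and collect like powers.
[s^0] = 0;  [s^1] = 2;  [s^2] = -2;  [s^3] = 35/12;  [s^4] = -17/4.

-17/4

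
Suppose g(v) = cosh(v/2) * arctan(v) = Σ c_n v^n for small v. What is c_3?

-5/24

Expand each factor separately, then convolve coefficients.
[v^0] = 0;  [v^1] = 1;  [v^2] = 0;  [v^3] = -5/24.
So c_3 = g′′′(0)/3! = -5/24.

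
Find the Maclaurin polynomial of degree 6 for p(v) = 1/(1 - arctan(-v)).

8*v^6/45 - v^5/5 + v^4/3 - 2*v^3/3 + v^2 - v + 1

Compose series: expand the inner function first, then feed it into the outer expansion.
p(0) = 1
p′(0) = -1
p′′(0) = 2
p′′′(0) = -4
p^(4)(0) = 8
p^(5)(0) = -24
p^(6)(0) = 128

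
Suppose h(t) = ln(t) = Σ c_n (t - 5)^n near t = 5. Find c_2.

-1/50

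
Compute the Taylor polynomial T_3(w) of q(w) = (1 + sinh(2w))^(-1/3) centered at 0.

Compose series: expand the inner function first, then feed it into the outer expansion.
q(0) = 1
q′(0) = -2/3
q′′(0) = 16/9
q′′′(0) = -296/27
Dividing each by k! gives the coefficients c_0, ..., c_3.

-148*w^3/81 + 8*w^2/9 - 2*w/3 + 1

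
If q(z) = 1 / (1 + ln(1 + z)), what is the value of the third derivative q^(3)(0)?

Use the geometric series for the reciprocal, then substitute.
From the series, [z^3] q = -7/3; multiply by 3! = 6 to get -14.

-14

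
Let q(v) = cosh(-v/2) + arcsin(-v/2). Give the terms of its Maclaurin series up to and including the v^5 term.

-3*v^5/1280 + v^4/384 - v^3/48 + v^2/8 - v/2 + 1

Expand each term separately and add.
q(0) = 1
q′(0) = -1/2
q′′(0) = 1/4
q′′′(0) = -1/8
q^(4)(0) = 1/16
q^(5)(0) = -9/32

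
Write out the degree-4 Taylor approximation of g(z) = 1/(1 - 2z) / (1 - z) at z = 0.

31*z^4 + 15*z^3 + 7*z^2 + 3*z + 1

Expand each factor separately, then convolve coefficients.
g(0) = 1
g′(0) = 3
g′′(0) = 14
g′′′(0) = 90
g^(4)(0) = 744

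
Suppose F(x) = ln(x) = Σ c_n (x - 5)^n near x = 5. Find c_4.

-1/2500

Differentiate repeatedly and evaluate at the center.
F(5) = ln(5)
F′(5) = 1/5
F′′(5) = -1/25
F′′′(5) = 2/125
F^(4)(5) = -6/625
So c_4 = F^(4)(5)/4! = -1/2500.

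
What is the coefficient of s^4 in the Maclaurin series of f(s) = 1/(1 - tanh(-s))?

Plug the Maclaurin series of the inner function into that of the outer and collect terms.
[s^0] = 1;  [s^1] = -1;  [s^2] = 1;  [s^3] = -2/3;  [s^4] = 1/3.

1/3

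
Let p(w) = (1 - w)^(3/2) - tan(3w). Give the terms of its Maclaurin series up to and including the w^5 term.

-41457*w^5/1280 + 3*w^4/128 - 143*w^3/16 + 3*w^2/8 - 9*w/2 + 1

Combine the two series term by term.
p(0) = 1
p′(0) = -9/2
p′′(0) = 3/4
p′′′(0) = -429/8
p^(4)(0) = 9/16
p^(5)(0) = -124371/32
Dividing each by k! gives the coefficients c_0, ..., c_5.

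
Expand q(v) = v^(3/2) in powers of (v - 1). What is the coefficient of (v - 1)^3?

-1/16

Differentiate repeatedly and evaluate at the center.
q(1) = 1
q′(1) = 3/2
q′′(1) = 3/4
q′′′(1) = -3/8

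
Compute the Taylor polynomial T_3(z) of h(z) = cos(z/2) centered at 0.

1 - z^2/8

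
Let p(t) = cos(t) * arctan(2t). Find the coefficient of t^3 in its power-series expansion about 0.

Expand each factor separately, then convolve coefficients.
p(0) = 0
p′(0) = 2
p′′(0) = 0
p′′′(0) = -22

-11/3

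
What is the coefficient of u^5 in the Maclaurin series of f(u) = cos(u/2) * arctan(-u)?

-469/1920

Take the Cauchy product of the two expansions.
[u^0] = 0;  [u^1] = -1;  [u^2] = 0;  [u^3] = 11/24;  [u^4] = 0;  [u^5] = -469/1920.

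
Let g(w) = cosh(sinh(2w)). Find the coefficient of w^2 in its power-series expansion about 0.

Plug the Maclaurin series of the inner function into that of the outer and collect terms.
g(0) = 1
g′(0) = 0
g′′(0) = 4
So c_2 = g′′(0)/2! = 2.

2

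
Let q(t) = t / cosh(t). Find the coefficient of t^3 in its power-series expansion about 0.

Write the quotient as an unknown series and match coefficients against numerator = denominator · series.
[t^0] = 0;  [t^1] = 1;  [t^2] = 0;  [t^3] = -1/2.

-1/2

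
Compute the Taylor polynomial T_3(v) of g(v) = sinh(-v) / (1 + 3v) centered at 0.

Expand each factor separately, then convolve coefficients.
g(0) = 0
g′(0) = -1
g′′(0) = 6
g′′′(0) = -55
The Taylor polynomial is Σ g^(k)(0)/k! · v^k.

-55*v^3/6 + 3*v^2 - v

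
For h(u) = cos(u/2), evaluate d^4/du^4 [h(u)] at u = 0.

1/16

The coefficient of u^4 in the expansion is 1/384, so h^(4)(0) = 4! * (1/384) = 1/16.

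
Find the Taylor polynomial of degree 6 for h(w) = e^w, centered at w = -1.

Differentiate repeatedly and evaluate at the center.

(w + 1)^6*e^(-1)/720 + (w + 1)^5*e^(-1)/120 + (w + 1)^4*e^(-1)/24 + (w + 1)^3*e^(-1)/6 + (w + 1)^2*e^(-1)/2 + (w + 1)*e^(-1) + e^(-1)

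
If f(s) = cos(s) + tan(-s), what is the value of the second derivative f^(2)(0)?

-1

Add the two expansions coefficient-wise.
From the series, [s^2] f = -1/2; multiply by 2! = 2 to get -1.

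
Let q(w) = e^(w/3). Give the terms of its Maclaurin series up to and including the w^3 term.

w^3/162 + w^2/18 + w/3 + 1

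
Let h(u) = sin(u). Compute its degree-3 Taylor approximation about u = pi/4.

-sqrt(2)*(u - pi/4)^3/12 - sqrt(2)*(u - pi/4)^2/4 + sqrt(2)*(u - pi/4)/2 + sqrt(2)/2

[(u - pi/4)^0] = sqrt(2)/2;  [(u - pi/4)^1] = sqrt(2)/2;  [(u - pi/4)^2] = -sqrt(2)/4;  [(u - pi/4)^3] = -sqrt(2)/12.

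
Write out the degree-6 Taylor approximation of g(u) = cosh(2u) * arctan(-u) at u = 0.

Multiply the two series term by term and collect like powers.
g(0) = 0
g′(0) = -1
g′′(0) = 0
g′′′(0) = -10
g^(4)(0) = 0
g^(5)(0) = -24
g^(6)(0) = 0
The Taylor polynomial is Σ g^(k)(0)/k! · u^k.

-u^5/5 - 5*u^3/3 - u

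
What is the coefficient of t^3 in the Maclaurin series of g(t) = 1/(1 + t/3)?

-1/27

g(0) = 1
g′(0) = -1/3
g′′(0) = 2/9
g′′′(0) = -2/9
So c_3 = g′′′(0)/3! = -1/27.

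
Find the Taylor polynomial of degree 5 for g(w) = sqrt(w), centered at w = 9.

Compute the successive derivatives at the expansion point and divide by k!.
[(w - 9)^0] = 3;  [(w - 9)^1] = 1/6;  [(w - 9)^2] = -1/216;  [(w - 9)^3] = 1/3888;  [(w - 9)^4] = -5/279936;  [(w - 9)^5] = 7/5038848.

7*(w - 9)^5/5038848 - 5*(w - 9)^4/279936 + (w - 9)^3/3888 - (w - 9)^2/216 + (w - 9)/6 + 3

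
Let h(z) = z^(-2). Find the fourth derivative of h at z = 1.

120

The coefficient of (z - 1)^4 in the expansion is 5, so h^(4)(1) = 4! * (5) = 120.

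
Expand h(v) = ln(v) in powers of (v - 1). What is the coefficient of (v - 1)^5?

1/5

c_5 = h^(5)(1)/5! = 1/5.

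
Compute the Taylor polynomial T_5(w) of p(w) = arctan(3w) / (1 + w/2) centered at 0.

Expand each factor separately, then convolve coefficients.
[w^0] = 0;  [w^1] = 3;  [w^2] = -3/2;  [w^3] = -33/4;  [w^4] = 33/8;  [w^5] = 3723/80.

3723*w^5/80 + 33*w^4/8 - 33*w^3/4 - 3*w^2/2 + 3*w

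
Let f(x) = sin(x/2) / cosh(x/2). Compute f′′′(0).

Divide the numerator series by the denominator series (power-series long division).
From the series, [x^3] f = -1/12; multiply by 3! = 6 to get -1/2.

-1/2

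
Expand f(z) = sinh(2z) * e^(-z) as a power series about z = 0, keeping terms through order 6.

Write out both Maclaurin series and multiply, keeping only the needed powers.
f(0) = 0
f′(0) = 2
f′′(0) = -4
f′′′(0) = 14
f^(4)(0) = -40
f^(5)(0) = 122
f^(6)(0) = -364
Then c_k = f^(k)(0)/k! gives each Taylor coefficient.

-91*z^6/180 + 61*z^5/60 - 5*z^4/3 + 7*z^3/3 - 2*z^2 + 2*z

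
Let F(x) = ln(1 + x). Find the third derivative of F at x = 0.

2

Use the known series and substitute for the argument.
The coefficient of x^3 in the expansion is 1/3, so F′′′(0) = 3! * (1/3) = 2.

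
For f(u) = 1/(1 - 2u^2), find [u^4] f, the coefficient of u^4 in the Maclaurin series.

4

[u^0] = 1;  [u^1] = 0;  [u^2] = 2;  [u^3] = 0;  [u^4] = 4.
So c_4 = f^(4)(0)/4! = 4.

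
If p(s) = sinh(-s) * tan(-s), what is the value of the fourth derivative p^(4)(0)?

Write out both Maclaurin series and multiply, keeping only the needed powers.
The coefficient of s^4 in the expansion is 1/2, so p^(4)(0) = 4! * (1/2) = 12.

12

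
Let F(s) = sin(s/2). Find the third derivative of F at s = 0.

From the series, [s^3] F = -1/48; multiply by 3! = 6 to get -1/8.

-1/8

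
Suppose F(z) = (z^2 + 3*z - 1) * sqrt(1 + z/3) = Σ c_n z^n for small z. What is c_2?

Multiply each power in the prefactor through the base expansion.
F(0) = -1
F′(0) = 17/6
F′′(0) = 109/36
Then c_k = F^(k)(0)/k! gives each Taylor coefficient.

109/72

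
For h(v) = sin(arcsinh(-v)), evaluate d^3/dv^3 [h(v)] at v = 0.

2

Let u equal the inner series; expand the outer function in u and truncate.
From the series, [v^3] h = 1/3; multiply by 3! = 6 to get 2.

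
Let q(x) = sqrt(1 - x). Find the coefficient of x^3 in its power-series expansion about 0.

-1/16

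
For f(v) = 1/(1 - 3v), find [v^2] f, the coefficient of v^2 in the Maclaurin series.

9

f(0) = 1
f′(0) = 3
f′′(0) = 18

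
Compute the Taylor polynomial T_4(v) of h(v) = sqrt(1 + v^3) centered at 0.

v^3/2 + 1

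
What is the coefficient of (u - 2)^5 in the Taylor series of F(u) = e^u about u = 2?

e^(2)/120

F(2) = e^(2)
F′(2) = e^(2)
F′′(2) = e^(2)
F′′′(2) = e^(2)
F^(4)(2) = e^(2)
F^(5)(2) = e^(2)
Then c_k = F^(k)(2)/k! gives each Taylor coefficient.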